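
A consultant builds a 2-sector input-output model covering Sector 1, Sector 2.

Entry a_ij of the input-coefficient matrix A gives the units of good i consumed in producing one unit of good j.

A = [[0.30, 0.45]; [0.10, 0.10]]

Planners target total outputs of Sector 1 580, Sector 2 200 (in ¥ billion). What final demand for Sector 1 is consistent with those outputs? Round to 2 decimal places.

I − A =
  [   0.70    -0.45]
  [  -0.10     0.90]
d = (I − A) x:
  d_1 = (+0.70)·580 + (-0.45)·200 = 316.00
  d_2 = (-0.10)·580 + (+0.90)·200 = 122.00

d_1 = 316.00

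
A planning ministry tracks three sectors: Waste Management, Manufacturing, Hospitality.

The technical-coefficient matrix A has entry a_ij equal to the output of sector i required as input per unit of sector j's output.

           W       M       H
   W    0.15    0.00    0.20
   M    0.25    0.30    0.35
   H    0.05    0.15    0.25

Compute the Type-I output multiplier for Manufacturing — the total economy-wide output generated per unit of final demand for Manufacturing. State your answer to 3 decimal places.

m_M = 2.028

I − A =
  [   0.85     0.00    -0.20]
  [  -0.25     0.70    -0.35]
  [  -0.05    -0.15     0.75]
Cofactors of I−A, C_ij = (−1)^(i+j)·(minor ij) (rows/columns in the sector order above):
  C_11 = (0.70)(0.75) − (-0.35)(-0.15) = 0.4725
  C_12 = −[(-0.25)(0.75) − (-0.35)(-0.05)] = 0.2050
  C_13 = (-0.25)(-0.15) − (0.70)(-0.05) = 0.0725
  C_21 = −[(0.00)(0.75) − (-0.20)(-0.15)] = 0.0300
  C_22 = (0.85)(0.75) − (-0.20)(-0.05) = 0.6275
  C_23 = −[(0.85)(-0.15) − (0.00)(-0.05)] = 0.1275
  C_31 = (0.00)(-0.35) − (-0.20)(0.70) = 0.1400
  C_32 = −[(0.85)(-0.35) − (-0.20)(-0.25)] = 0.3475
  C_33 = (0.85)(0.70) − (0.00)(-0.25) = 0.5950
det(I−A) = Σ_j (I−A)_1j·C_1j = (0.85)(0.4725) + (0.00)(0.2050) + (-0.20)(0.0725) = 0.387125
adj(I−A) = Cᵀ =
  [ 0.4725   0.0300   0.1400]
  [ 0.2050   0.6275   0.3475]
  [ 0.0725   0.1275   0.5950]
(I − A)⁻¹ = adj(I−A) / det(I−A) ≈
  [   1.2205     0.0775     0.3616]
  [   0.5295     1.6209     0.8976]
  [   0.1873     0.3294     1.5370]
The output multiplier for sector j is the column-j sum of the Leontief inverse (I − A)⁻¹ = adj(I−A) / det(I−A).
Column M of adj(I−A): (0.0300, 0.6275, 0.1275); det(I−A) = 0.387125.
m_M = (0.0300 + 0.6275 + 0.1275) / 0.387125 = 0.785 / 0.387125 ≈ 2.028.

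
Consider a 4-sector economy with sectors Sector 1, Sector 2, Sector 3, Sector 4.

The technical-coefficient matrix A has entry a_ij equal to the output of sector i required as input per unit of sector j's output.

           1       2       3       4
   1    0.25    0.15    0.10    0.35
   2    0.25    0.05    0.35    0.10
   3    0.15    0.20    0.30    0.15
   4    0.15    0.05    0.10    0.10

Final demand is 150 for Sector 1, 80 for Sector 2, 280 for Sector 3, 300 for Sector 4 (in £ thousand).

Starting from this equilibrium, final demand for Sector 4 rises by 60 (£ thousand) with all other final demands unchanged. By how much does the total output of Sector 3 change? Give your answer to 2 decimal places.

Δx_3 = 38.47

I − A =
  [   0.75    -0.15    -0.10    -0.35]
  [  -0.25     0.95    -0.35    -0.10]
  [  -0.15    -0.20     0.70    -0.15]
  [  -0.15    -0.05    -0.10     0.90]
Compute the cofactors C_ij = (−1)^(i+j)·(3×3 minor ij) of I−A; the adjugate is their transpose:
adj(I−A) = Cᵀ =
  [ 0.513125   0.130250   0.173125   0.242875]
  [ 0.220875   0.403500   0.258125   0.173750]
  [ 0.198750   0.156375   0.547250   0.185875]
  [ 0.119875   0.061500   0.104000   0.392875]
det(I−A) = Σ_j (I−A)_1j·C_1j = (0.75)(0.513125) + (-0.15)(0.220875) + (-0.10)(0.198750) + (-0.35)(0.119875) = 0.28988125
(I − A)⁻¹ = adj(I−A) / det(I−A) ≈
  [   1.7701     0.4493     0.5972     0.8378]
  [   0.7619     1.3919     0.8905     0.5994]
  [   0.6856     0.5394     1.8878     0.6412]
  [   0.4135     0.2122     0.3588     1.3553]
Δx = (I − A)⁻¹ Δd with Δd having +60 in the Sector 4 component and 0 elsewhere.
So Δx_3 = L_34 · (+60), where L_34 = adj(I−A)_34 / det(I−A) = 0.185875 / 0.28988125.
Δx_3 = 0.185875 × (+60) / 0.28988125 = 11.1525 / 0.28988125 ≈ 38.47.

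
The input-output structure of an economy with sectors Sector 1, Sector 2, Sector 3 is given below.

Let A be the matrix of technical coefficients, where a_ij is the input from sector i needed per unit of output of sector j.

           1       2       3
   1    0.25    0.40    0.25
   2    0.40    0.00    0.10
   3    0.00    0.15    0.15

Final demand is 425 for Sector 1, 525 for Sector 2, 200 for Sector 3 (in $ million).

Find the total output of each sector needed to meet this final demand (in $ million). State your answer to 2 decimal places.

x_1 = 1285.77, x_2 = 1081.93, x_3 = 426.22

I − A =
  [   0.75    -0.40    -0.25]
  [  -0.40     1.00    -0.10]
  [   0.00    -0.15     0.85]
Cofactors of I−A, C_ij = (−1)^(i+j)·(minor ij) (rows/columns in the sector order above):
  C_11 = (1.00)(0.85) − (-0.10)(-0.15) = 0.8350
  C_12 = −[(-0.40)(0.85) − (-0.10)(0.00)] = 0.3400
  C_13 = (-0.40)(-0.15) − (1.00)(0.00) = 0.0600
  C_21 = −[(-0.40)(0.85) − (-0.25)(-0.15)] = 0.3775
  C_22 = (0.75)(0.85) − (-0.25)(0.00) = 0.6375
  C_23 = −[(0.75)(-0.15) − (-0.40)(0.00)] = 0.1125
  C_31 = (-0.40)(-0.10) − (-0.25)(1.00) = 0.2900
  C_32 = −[(0.75)(-0.10) − (-0.25)(-0.40)] = 0.1750
  C_33 = (0.75)(1.00) − (-0.40)(-0.40) = 0.5900
det(I−A) = Σ_j (I−A)_1j·C_1j = (0.75)(0.8350) + (-0.40)(0.3400) + (-0.25)(0.0600) = 0.47525
adj(I−A) = Cᵀ =
  [ 0.8350   0.3775   0.2900]
  [ 0.3400   0.6375   0.1750]
  [ 0.0600   0.1125   0.5900]
(I − A)⁻¹ = adj(I−A) / det(I−A) ≈
  [   1.7570     0.7943     0.6102]
  [   0.7154     1.3414     0.3682]
  [   0.1262     0.2367     1.2415]
x = (I − A)⁻¹ d = adj(I−A)·d / det(I−A), with det(I−A) = 0.47525:
  x_1 = (0.8350·425 + 0.3775·525 + 0.2900·200) / 0.47525 = 611.0625 / 0.47525 ≈ 1285.77
  x_2 = (0.3400·425 + 0.6375·525 + 0.1750·200) / 0.47525 = 514.1875 / 0.47525 ≈ 1081.93
  x_3 = (0.0600·425 + 0.1125·525 + 0.5900·200) / 0.47525 = 202.5625 / 0.47525 ≈ 426.22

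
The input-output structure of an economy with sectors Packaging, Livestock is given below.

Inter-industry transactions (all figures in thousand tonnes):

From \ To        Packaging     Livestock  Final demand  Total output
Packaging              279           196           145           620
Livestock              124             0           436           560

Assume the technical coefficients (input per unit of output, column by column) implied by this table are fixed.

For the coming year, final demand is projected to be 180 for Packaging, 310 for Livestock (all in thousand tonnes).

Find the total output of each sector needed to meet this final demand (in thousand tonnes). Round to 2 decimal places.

x_1 = 601.04, x_2 = 430.21

Technical coefficients a_ij = z_ij / X_j:
  a_11 = 279/620 = 0.45, a_21 = 124/620 = 0.20
  a_12 = 196/560 = 0.35, a_22 = 0/560 = 0.00
I − A =
  [   0.55    -0.35]
  [  -0.20     1.00]
det(I−A) = (0.55)(1.00) − (-0.35)(-0.20) = 0.4800
adj(I−A) = [[1.00, 0.35], [0.20, 0.55]]
(I − A)⁻¹ = adj(I−A) / det(I−A) ≈
  [   2.0833     0.7292]
  [   0.4167     1.1458]
x = (I − A)⁻¹ d = adj(I−A)·d / det(I−A), with det(I−A) = 0.4800:
  x_1 = (1.00·180 + 0.35·310) / 0.4800 = 288.50 / 0.4800 ≈ 601.04
  x_2 = (0.20·180 + 0.55·310) / 0.4800 = 206.50 / 0.4800 ≈ 430.21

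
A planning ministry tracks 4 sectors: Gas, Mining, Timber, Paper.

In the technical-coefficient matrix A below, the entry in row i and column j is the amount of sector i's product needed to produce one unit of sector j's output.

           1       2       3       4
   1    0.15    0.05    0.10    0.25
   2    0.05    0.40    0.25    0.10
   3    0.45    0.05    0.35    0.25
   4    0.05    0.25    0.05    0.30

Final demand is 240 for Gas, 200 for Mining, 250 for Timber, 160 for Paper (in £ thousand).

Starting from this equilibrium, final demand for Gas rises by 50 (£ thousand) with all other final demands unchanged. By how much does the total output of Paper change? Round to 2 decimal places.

Δx_4 = 23.03

I − A =
  [   0.85    -0.05    -0.10    -0.25]
  [  -0.05     0.60    -0.25    -0.10]
  [  -0.45    -0.05     0.65    -0.25]
  [  -0.05    -0.25    -0.05     0.70]
Compute the cofactors C_ij = (−1)^(i+j)·(3×3 minor ij) of I−A; the adjugate is their transpose:
adj(I−A) = Cᵀ =
  [ 0.224625   0.073125   0.071625   0.116250]
  [ 0.109500   0.329625   0.154500   0.141375]
  [ 0.190375   0.126750   0.323125   0.201500]
  [ 0.068750   0.132000   0.083375   0.286375]
det(I−A) = Σ_j (I−A)_1j·C_1j = (0.85)(0.224625) + (-0.05)(0.109500) + (-0.10)(0.190375) + (-0.25)(0.068750) = 0.14923125
(I − A)⁻¹ = adj(I−A) / det(I−A) ≈
  [   1.5052     0.4900     0.4800     0.7790]
  [   0.7338     2.2088     1.0353     0.9474]
  [   1.2757     0.8494     2.1653     1.3503]
  [   0.4607     0.8845     0.5587     1.9190]
Δx = (I − A)⁻¹ Δd with Δd having +50 in the Gas component and 0 elsewhere.
So Δx_4 = L_41 · (+50), where L_41 = adj(I−A)_41 / det(I−A) = 0.068750 / 0.14923125.
Δx_4 = 0.068750 × (+50) / 0.14923125 = 3.4375 / 0.14923125 ≈ 23.03.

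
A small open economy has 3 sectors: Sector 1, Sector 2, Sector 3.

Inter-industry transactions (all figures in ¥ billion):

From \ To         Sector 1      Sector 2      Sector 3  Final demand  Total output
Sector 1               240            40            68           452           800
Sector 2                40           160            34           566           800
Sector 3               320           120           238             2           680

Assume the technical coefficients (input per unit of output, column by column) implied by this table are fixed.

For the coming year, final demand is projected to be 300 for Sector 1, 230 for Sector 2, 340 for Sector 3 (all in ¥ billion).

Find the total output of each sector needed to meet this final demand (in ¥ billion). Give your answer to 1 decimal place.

Technical coefficients a_ij = z_ij / X_j:
  a_11 = 240/800 = 0.30, a_21 = 40/800 = 0.05, a_31 = 320/800 = 0.40
  a_12 = 40/800 = 0.05, a_22 = 160/800 = 0.20, a_32 = 120/800 = 0.15
  a_13 = 68/680 = 0.10, a_23 = 34/680 = 0.05, a_33 = 238/680 = 0.35
I − A =
  [   0.70    -0.05    -0.10]
  [  -0.05     0.80    -0.05]
  [  -0.40    -0.15     0.65]
Cofactors of I−A, C_ij = (−1)^(i+j)·(minor ij) (rows/columns in the sector order above):
  C_11 = (0.80)(0.65) − (-0.05)(-0.15) = 0.5125
  C_12 = −[(-0.05)(0.65) − (-0.05)(-0.40)] = 0.0525
  C_13 = (-0.05)(-0.15) − (0.80)(-0.40) = 0.3275
  C_21 = −[(-0.05)(0.65) − (-0.10)(-0.15)] = 0.0475
  C_22 = (0.70)(0.65) − (-0.10)(-0.40) = 0.4150
  C_23 = −[(0.70)(-0.15) − (-0.05)(-0.40)] = 0.1250
  C_31 = (-0.05)(-0.05) − (-0.10)(0.80) = 0.0825
  C_32 = −[(0.70)(-0.05) − (-0.10)(-0.05)] = 0.0400
  C_33 = (0.70)(0.80) − (-0.05)(-0.05) = 0.5575
det(I−A) = Σ_j (I−A)_1j·C_1j = (0.70)(0.5125) + (-0.05)(0.0525) + (-0.10)(0.3275) = 0.323375
adj(I−A) = Cᵀ =
  [ 0.5125   0.0475   0.0825]
  [ 0.0525   0.4150   0.0400]
  [ 0.3275   0.1250   0.5575]
(I − A)⁻¹ = adj(I−A) / det(I−A) ≈
  [   1.5848     0.1469     0.2551]
  [   0.1624     1.2833     0.1237]
  [   1.0128     0.3865     1.7240]
x = (I − A)⁻¹ d = adj(I−A)·d / det(I−A), with det(I−A) = 0.323375:
  x_1 = (0.5125·300 + 0.0475·230 + 0.0825·340) / 0.323375 = 192.725 / 0.323375 ≈ 596.0
  x_2 = (0.0525·300 + 0.4150·230 + 0.0400·340) / 0.323375 = 124.80 / 0.323375 ≈ 385.9
  x_3 = (0.3275·300 + 0.1250·230 + 0.5575·340) / 0.323375 = 316.55 / 0.323375 ≈ 978.9

x_1 = 596.0, x_2 = 385.9, x_3 = 978.9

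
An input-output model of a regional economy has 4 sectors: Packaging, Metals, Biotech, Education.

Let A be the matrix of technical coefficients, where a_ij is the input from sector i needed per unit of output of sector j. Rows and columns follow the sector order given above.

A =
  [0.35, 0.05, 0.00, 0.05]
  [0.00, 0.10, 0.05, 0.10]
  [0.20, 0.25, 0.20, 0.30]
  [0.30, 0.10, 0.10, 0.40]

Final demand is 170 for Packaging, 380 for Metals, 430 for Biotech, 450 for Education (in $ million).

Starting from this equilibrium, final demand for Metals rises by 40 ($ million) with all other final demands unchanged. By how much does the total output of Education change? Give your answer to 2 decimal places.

I − A =
  [   0.65    -0.05     0.00    -0.05]
  [   0.00     0.90    -0.05    -0.10]
  [  -0.20    -0.25     0.80    -0.30]
  [  -0.30    -0.10    -0.10     0.60]
Compute the cofactors C_ij = (−1)^(i+j)·(3×3 minor ij) of I−A; the adjugate is their transpose:
adj(I−A) = Cᵀ =
  [ 0.385500   0.027750   0.006750   0.040125]
  [ 0.036500   0.279500   0.025250   0.062250]
  [ 0.194500   0.124750   0.329500   0.201750]
  [ 0.231250   0.081250   0.062500   0.459375]
det(I−A) = Σ_j (I−A)_1j·C_1j = (0.65)(0.385500) + (-0.05)(0.036500) + (0.00)(0.194500) + (-0.05)(0.231250) = 0.2371875
(I − A)⁻¹ = adj(I−A) / det(I−A) ≈
  [   1.6253     0.1170     0.0285     0.1692]
  [   0.1539     1.1784     0.1065     0.2625]
  [   0.8200     0.5260     1.3892     0.8506]
  [   0.9750     0.3426     0.2635     1.9368]
Δx = (I − A)⁻¹ Δd with Δd having +40 in the Metals component and 0 elsewhere.
So Δx_E = L_EM · (+40), where L_EM = adj(I−A)_EM / det(I−A) = 0.081250 / 0.2371875.
Δx_E = 0.081250 × (+40) / 0.2371875 = 3.25 / 0.2371875 ≈ 13.70.

Δx_E = 13.70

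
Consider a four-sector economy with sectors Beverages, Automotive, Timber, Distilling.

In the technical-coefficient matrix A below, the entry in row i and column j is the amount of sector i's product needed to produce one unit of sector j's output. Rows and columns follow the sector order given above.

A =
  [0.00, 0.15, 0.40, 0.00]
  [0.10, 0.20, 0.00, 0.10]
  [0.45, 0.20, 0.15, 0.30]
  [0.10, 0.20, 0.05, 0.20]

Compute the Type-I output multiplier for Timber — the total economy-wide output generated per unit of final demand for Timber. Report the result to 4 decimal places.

I − A =
  [   1.00    -0.15    -0.40     0.00]
  [  -0.10     0.80     0.00    -0.10]
  [  -0.45    -0.20     0.85    -0.30]
  [  -0.10    -0.20    -0.05     0.80]
Compute the cofactors C_ij = (−1)^(i+j)·(3×3 minor ij) of I−A; the adjugate is their transpose:
adj(I−A) = Cᵀ =
  [ 0.514000   0.187750   0.248750   0.116750]
  [ 0.077250   0.509000   0.041000   0.079000]
  [ 0.327000   0.278500   0.606500   0.262250]
  [ 0.104000   0.168125   0.079250   0.515250]
det(I−A) = Σ_j (I−A)_1j·C_1j = (1.00)(0.514000) + (-0.15)(0.077250) + (-0.40)(0.327000) + (0.00)(0.104000) = 0.3716125
(I − A)⁻¹ = adj(I−A) / det(I−A) ≈
  [   1.38316     0.50523     0.66938     0.31417]
  [   0.20788     1.36971     0.11033     0.21259]
  [   0.87995     0.74944     1.63208     0.70571]
  [   0.27986     0.45242     0.21326     1.38652]
The output multiplier for sector j is the column-j sum of the Leontief inverse (I − A)⁻¹ = adj(I−A) / det(I−A).
Column T of adj(I−A): (0.248750, 0.041000, 0.606500, 0.079250); det(I−A) = 0.3716125.
m_T = (0.248750 + 0.041000 + 0.606500 + 0.079250) / 0.3716125 = 0.9755 / 0.3716125 ≈ 2.6250.

m_T = 2.6250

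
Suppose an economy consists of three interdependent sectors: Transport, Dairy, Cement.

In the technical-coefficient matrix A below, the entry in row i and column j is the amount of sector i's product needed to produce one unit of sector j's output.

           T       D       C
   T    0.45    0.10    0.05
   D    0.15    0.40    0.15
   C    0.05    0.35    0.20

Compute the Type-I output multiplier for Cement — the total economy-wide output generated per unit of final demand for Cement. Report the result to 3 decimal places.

I − A =
  [   0.55    -0.10    -0.05]
  [  -0.15     0.60    -0.15]
  [  -0.05    -0.35     0.80]
Cofactors of I−A, C_ij = (−1)^(i+j)·(minor ij) (rows/columns in the sector order above):
  C_11 = (0.60)(0.80) − (-0.15)(-0.35) = 0.4275
  C_12 = −[(-0.15)(0.80) − (-0.15)(-0.05)] = 0.1275
  C_13 = (-0.15)(-0.35) − (0.60)(-0.05) = 0.0825
  C_21 = −[(-0.10)(0.80) − (-0.05)(-0.35)] = 0.0975
  C_22 = (0.55)(0.80) − (-0.05)(-0.05) = 0.4375
  C_23 = −[(0.55)(-0.35) − (-0.10)(-0.05)] = 0.1975
  C_31 = (-0.10)(-0.15) − (-0.05)(0.60) = 0.0450
  C_32 = −[(0.55)(-0.15) − (-0.05)(-0.15)] = 0.0900
  C_33 = (0.55)(0.60) − (-0.10)(-0.15) = 0.3150
det(I−A) = Σ_j (I−A)_1j·C_1j = (0.55)(0.4275) + (-0.10)(0.1275) + (-0.05)(0.0825) = 0.21825
adj(I−A) = Cᵀ =
  [ 0.4275   0.0975   0.0450]
  [ 0.1275   0.4375   0.0900]
  [ 0.0825   0.1975   0.3150]
(I − A)⁻¹ = adj(I−A) / det(I−A) ≈
  [   1.9588     0.4467     0.2062]
  [   0.5842     2.0046     0.4124]
  [   0.3780     0.9049     1.4433]
The output multiplier for sector j is the column-j sum of the Leontief inverse (I − A)⁻¹ = adj(I−A) / det(I−A).
Column C of adj(I−A): (0.0450, 0.0900, 0.3150); det(I−A) = 0.21825.
m_C = (0.0450 + 0.0900 + 0.3150) / 0.21825 = 0.45 / 0.21825 ≈ 2.062.

m_C = 2.062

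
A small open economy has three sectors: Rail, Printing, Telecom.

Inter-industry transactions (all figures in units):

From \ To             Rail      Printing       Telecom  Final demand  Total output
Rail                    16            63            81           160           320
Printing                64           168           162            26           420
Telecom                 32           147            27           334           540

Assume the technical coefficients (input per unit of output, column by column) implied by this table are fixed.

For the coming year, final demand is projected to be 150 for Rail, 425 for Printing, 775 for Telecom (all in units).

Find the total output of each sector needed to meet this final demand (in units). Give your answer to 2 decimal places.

x_R = 660.89, x_P = 1680.96, x_T = 1504.66

Technical coefficients a_ij = z_ij / X_j:
  a_RR = 16/320 = 0.05, a_PR = 64/320 = 0.20, a_TR = 32/320 = 0.10
  a_RP = 63/420 = 0.15, a_PP = 168/420 = 0.40, a_TP = 147/420 = 0.35
  a_RT = 81/540 = 0.15, a_PT = 162/540 = 0.30, a_TT = 27/540 = 0.05
I − A =
  [   0.95    -0.15    -0.15]
  [  -0.20     0.60    -0.30]
  [  -0.10    -0.35     0.95]
Cofactors of I−A, C_ij = (−1)^(i+j)·(minor ij) (rows/columns in the sector order above):
  C_11 = (0.60)(0.95) − (-0.30)(-0.35) = 0.4650
  C_12 = −[(-0.20)(0.95) − (-0.30)(-0.10)] = 0.2200
  C_13 = (-0.20)(-0.35) − (0.60)(-0.10) = 0.1300
  C_21 = −[(-0.15)(0.95) − (-0.15)(-0.35)] = 0.1950
  C_22 = (0.95)(0.95) − (-0.15)(-0.10) = 0.8875
  C_23 = −[(0.95)(-0.35) − (-0.15)(-0.10)] = 0.3475
  C_31 = (-0.15)(-0.30) − (-0.15)(0.60) = 0.1350
  C_32 = −[(0.95)(-0.30) − (-0.15)(-0.20)] = 0.3150
  C_33 = (0.95)(0.60) − (-0.15)(-0.20) = 0.5400
det(I−A) = Σ_j (I−A)_1j·C_1j = (0.95)(0.4650) + (-0.15)(0.2200) + (-0.15)(0.1300) = 0.38925
adj(I−A) = Cᵀ =
  [ 0.4650   0.1950   0.1350]
  [ 0.2200   0.8875   0.3150]
  [ 0.1300   0.3475   0.5400]
(I − A)⁻¹ = adj(I−A) / det(I−A) ≈
  [   1.1946     0.5010     0.3468]
  [   0.5652     2.2800     0.8092]
  [   0.3340     0.8927     1.3873]
x = (I − A)⁻¹ d = adj(I−A)·d / det(I−A), with det(I−A) = 0.38925:
  x_R = (0.4650·150 + 0.1950·425 + 0.1350·775) / 0.38925 = 257.25 / 0.38925 ≈ 660.89
  x_P = (0.2200·150 + 0.8875·425 + 0.3150·775) / 0.38925 = 654.3125 / 0.38925 ≈ 1680.96
  x_T = (0.1300·150 + 0.3475·425 + 0.5400·775) / 0.38925 = 585.6875 / 0.38925 ≈ 1504.66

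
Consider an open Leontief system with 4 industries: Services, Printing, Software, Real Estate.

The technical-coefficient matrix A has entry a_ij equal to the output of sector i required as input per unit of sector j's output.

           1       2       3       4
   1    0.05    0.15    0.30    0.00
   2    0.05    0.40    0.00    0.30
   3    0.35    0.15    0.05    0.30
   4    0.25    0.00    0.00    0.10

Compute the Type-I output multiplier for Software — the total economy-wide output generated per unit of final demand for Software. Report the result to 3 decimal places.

m_3 = 1.870

I − A =
  [   0.95    -0.15    -0.30     0.00]
  [  -0.05     0.60     0.00    -0.30]
  [  -0.35    -0.15     0.95    -0.30]
  [  -0.25     0.00     0.00     0.90]
Compute the cofactors C_ij = (−1)^(i+j)·(3×3 minor ij) of I−A; the adjugate is their transpose:
adj(I−A) = Cᵀ =
  [ 0.513000   0.168750   0.162000   0.110250]
  [ 0.114000   0.695250   0.036000   0.243750]
  [ 0.252000   0.186750   0.495000   0.227250]
  [ 0.142500   0.046875   0.045000   0.469125]
det(I−A) = Σ_j (I−A)_1j·C_1j = (0.95)(0.513000) + (-0.15)(0.114000) + (-0.30)(0.252000) + (0.00)(0.142500) = 0.39465
(I − A)⁻¹ = adj(I−A) / det(I−A) ≈
  [   1.2999     0.4276     0.4105     0.2794]
  [   0.2889     1.7617     0.0912     0.6176]
  [   0.6385     0.4732     1.2543     0.5758]
  [   0.3611     0.1188     0.1140     1.1887]
The output multiplier for sector j is the column-j sum of the Leontief inverse (I − A)⁻¹ = adj(I−A) / det(I−A).
Column 3 of adj(I−A): (0.162000, 0.036000, 0.495000, 0.045000); det(I−A) = 0.39465.
m_3 = (0.162000 + 0.036000 + 0.495000 + 0.045000) / 0.39465 = 0.738 / 0.39465 ≈ 1.870.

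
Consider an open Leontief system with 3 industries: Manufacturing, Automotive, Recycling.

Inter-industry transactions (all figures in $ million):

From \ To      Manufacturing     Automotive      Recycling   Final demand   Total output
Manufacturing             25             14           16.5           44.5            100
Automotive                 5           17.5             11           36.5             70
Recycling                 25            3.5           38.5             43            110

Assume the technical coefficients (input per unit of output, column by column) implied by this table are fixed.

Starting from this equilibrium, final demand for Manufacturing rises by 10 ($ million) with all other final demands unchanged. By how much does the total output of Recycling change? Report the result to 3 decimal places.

Δx_R = 5.903

Technical coefficients a_ij = z_ij / X_j:
  a_MM = 25/100 = 0.25, a_AM = 5/100 = 0.05, a_RM = 25/100 = 0.25
  a_MA = 14/70 = 0.20, a_AA = 17.5/70 = 0.25, a_RA = 3.5/70 = 0.05
  a_MR = 16.5/110 = 0.15, a_AR = 11/110 = 0.10, a_RR = 38.5/110 = 0.35
I − A =
  [   0.75    -0.20    -0.15]
  [  -0.05     0.75    -0.10]
  [  -0.25    -0.05     0.65]
Cofactors of I−A, C_ij = (−1)^(i+j)·(minor ij) (rows/columns in the sector order above):
  C_11 = (0.75)(0.65) − (-0.10)(-0.05) = 0.4825
  C_12 = −[(-0.05)(0.65) − (-0.10)(-0.25)] = 0.0575
  C_13 = (-0.05)(-0.05) − (0.75)(-0.25) = 0.1900
  C_21 = −[(-0.20)(0.65) − (-0.15)(-0.05)] = 0.1375
  C_22 = (0.75)(0.65) − (-0.15)(-0.25) = 0.4500
  C_23 = −[(0.75)(-0.05) − (-0.20)(-0.25)] = 0.0875
  C_31 = (-0.20)(-0.10) − (-0.15)(0.75) = 0.1325
  C_32 = −[(0.75)(-0.10) − (-0.15)(-0.05)] = 0.0825
  C_33 = (0.75)(0.75) − (-0.20)(-0.05) = 0.5525
det(I−A) = Σ_j (I−A)_1j·C_1j = (0.75)(0.4825) + (-0.20)(0.0575) + (-0.15)(0.1900) = 0.321875
adj(I−A) = Cᵀ =
  [ 0.4825   0.1375   0.1325]
  [ 0.0575   0.4500   0.0825]
  [ 0.1900   0.0875   0.5525]
(I − A)⁻¹ = adj(I−A) / det(I−A) ≈
  [   1.4990     0.4272     0.4117]
  [   0.1786     1.3981     0.2563]
  [   0.5903     0.2718     1.7165]
Δx = (I − A)⁻¹ Δd with Δd having +10 in the Manufacturing component and 0 elsewhere.
So Δx_R = L_RM · (+10), where L_RM = adj(I−A)_RM / det(I−A) = 0.1900 / 0.321875.
Δx_R = 0.1900 × (+10) / 0.321875 = 1.90 / 0.321875 ≈ 5.903.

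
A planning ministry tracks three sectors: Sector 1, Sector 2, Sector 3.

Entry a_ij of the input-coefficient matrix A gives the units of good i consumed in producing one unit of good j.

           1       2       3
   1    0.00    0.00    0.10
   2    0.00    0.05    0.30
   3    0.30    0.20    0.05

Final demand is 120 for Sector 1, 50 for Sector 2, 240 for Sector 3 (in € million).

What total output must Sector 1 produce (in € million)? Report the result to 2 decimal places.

x_1 = 153.44

I − A =
  [   1.00     0.00    -0.10]
  [   0.00     0.95    -0.30]
  [  -0.30    -0.20     0.95]
Cofactors of I−A, C_ij = (−1)^(i+j)·(minor ij) (rows/columns in the sector order above):
  C_11 = (0.95)(0.95) − (-0.30)(-0.20) = 0.8425
  C_12 = −[(0.00)(0.95) − (-0.30)(-0.30)] = 0.0900
  C_13 = (0.00)(-0.20) − (0.95)(-0.30) = 0.2850
  C_21 = −[(0.00)(0.95) − (-0.10)(-0.20)] = 0.0200
  C_22 = (1.00)(0.95) − (-0.10)(-0.30) = 0.9200
  C_23 = −[(1.00)(-0.20) − (0.00)(-0.30)] = 0.2000
  C_31 = (0.00)(-0.30) − (-0.10)(0.95) = 0.0950
  C_32 = −[(1.00)(-0.30) − (-0.10)(0.00)] = 0.3000
  C_33 = (1.00)(0.95) − (0.00)(0.00) = 0.9500
det(I−A) = Σ_j (I−A)_1j·C_1j = (1.00)(0.8425) + (0.00)(0.0900) + (-0.10)(0.2850) = 0.8140
adj(I−A) = Cᵀ =
  [ 0.8425   0.0200   0.0950]
  [ 0.0900   0.9200   0.3000]
  [ 0.2850   0.2000   0.9500]
(I − A)⁻¹ = adj(I−A) / det(I−A) ≈
  [   1.0350     0.0246     0.1167]
  [   0.1106     1.1302     0.3686]
  [   0.3501     0.2457     1.1671]
x = (I − A)⁻¹ d = adj(I−A)·d / det(I−A), with det(I−A) = 0.8140:
  x_1 = (0.8425·120 + 0.0200·50 + 0.0950·240) / 0.8140 = 124.90 / 0.8140 ≈ 153.44
  x_2 = (0.0900·120 + 0.9200·50 + 0.3000·240) / 0.8140 = 128.80 / 0.8140 ≈ 158.23
  x_3 = (0.2850·120 + 0.2000·50 + 0.9500·240) / 0.8140 = 272.20 / 0.8140 ≈ 334.40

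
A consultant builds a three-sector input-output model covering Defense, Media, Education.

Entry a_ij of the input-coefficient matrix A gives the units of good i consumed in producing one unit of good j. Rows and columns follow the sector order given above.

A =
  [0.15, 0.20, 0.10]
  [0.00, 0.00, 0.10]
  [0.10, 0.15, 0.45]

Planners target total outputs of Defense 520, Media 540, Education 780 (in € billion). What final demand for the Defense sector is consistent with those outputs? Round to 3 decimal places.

d_1 = 256.000

I − A =
  [   0.85    -0.20    -0.10]
  [   0.00     1.00    -0.10]
  [  -0.10    -0.15     0.55]
d = (I − A) x:
  d_1 = (+0.85)·520 + (-0.20)·540 + (-0.10)·780 = 256.000
  d_2 = (+0.00)·520 + (+1.00)·540 + (-0.10)·780 = 462.000
  d_3 = (-0.10)·520 + (-0.15)·540 + (+0.55)·780 = 296.000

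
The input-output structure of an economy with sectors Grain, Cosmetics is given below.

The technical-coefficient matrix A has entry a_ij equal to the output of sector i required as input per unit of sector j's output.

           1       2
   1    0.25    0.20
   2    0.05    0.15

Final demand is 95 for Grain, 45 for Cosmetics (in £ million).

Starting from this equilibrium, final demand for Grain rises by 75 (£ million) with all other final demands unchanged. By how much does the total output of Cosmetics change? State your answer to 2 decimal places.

Δx_2 = 5.98

I − A =
  [   0.75    -0.20]
  [  -0.05     0.85]
det(I−A) = (0.75)(0.85) − (-0.20)(-0.05) = 0.6275
adj(I−A) = [[0.85, 0.20], [0.05, 0.75]]
(I − A)⁻¹ = adj(I−A) / det(I−A) ≈
  [   1.3546     0.3187]
  [   0.0797     1.1952]
Δx = (I − A)⁻¹ Δd with Δd having +75 in the Grain component and 0 elsewhere.
So Δx_2 = L_21 · (+75), where L_21 = adj(I−A)_21 / det(I−A) = 0.05 / 0.6275.
Δx_2 = 0.05 × (+75) / 0.6275 = 3.75 / 0.6275 ≈ 5.98.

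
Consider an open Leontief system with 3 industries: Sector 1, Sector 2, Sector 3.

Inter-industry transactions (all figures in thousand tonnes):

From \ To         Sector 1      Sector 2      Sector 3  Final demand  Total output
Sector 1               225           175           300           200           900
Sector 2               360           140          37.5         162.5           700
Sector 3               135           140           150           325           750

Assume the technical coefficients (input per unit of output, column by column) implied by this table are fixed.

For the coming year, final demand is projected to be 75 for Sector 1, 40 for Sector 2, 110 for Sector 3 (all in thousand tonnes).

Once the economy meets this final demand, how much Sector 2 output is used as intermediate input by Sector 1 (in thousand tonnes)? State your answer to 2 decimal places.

z_21 = 122.37

Technical coefficients a_ij = z_ij / X_j:
  a_11 = 225/900 = 0.25, a_21 = 360/900 = 0.40, a_31 = 135/900 = 0.15
  a_12 = 175/700 = 0.25, a_22 = 140/700 = 0.20, a_32 = 140/700 = 0.20
  a_13 = 300/750 = 0.40, a_23 = 37.5/750 = 0.05, a_33 = 150/750 = 0.20
I − A =
  [   0.75    -0.25    -0.40]
  [  -0.40     0.80    -0.05]
  [  -0.15    -0.20     0.80]
Cofactors of I−A, C_ij = (−1)^(i+j)·(minor ij) (rows/columns in the sector order above):
  C_11 = (0.80)(0.80) − (-0.05)(-0.20) = 0.6300
  C_12 = −[(-0.40)(0.80) − (-0.05)(-0.15)] = 0.3275
  C_13 = (-0.40)(-0.20) − (0.80)(-0.15) = 0.2000
  C_21 = −[(-0.25)(0.80) − (-0.40)(-0.20)] = 0.2800
  C_22 = (0.75)(0.80) − (-0.40)(-0.15) = 0.5400
  C_23 = −[(0.75)(-0.20) − (-0.25)(-0.15)] = 0.1875
  C_31 = (-0.25)(-0.05) − (-0.40)(0.80) = 0.3325
  C_32 = −[(0.75)(-0.05) − (-0.40)(-0.40)] = 0.1975
  C_33 = (0.75)(0.80) − (-0.25)(-0.40) = 0.5000
det(I−A) = Σ_j (I−A)_1j·C_1j = (0.75)(0.6300) + (-0.25)(0.3275) + (-0.40)(0.2000) = 0.310625
adj(I−A) = Cᵀ =
  [ 0.6300   0.2800   0.3325]
  [ 0.3275   0.5400   0.1975]
  [ 0.2000   0.1875   0.5000]
(I − A)⁻¹ = adj(I−A) / det(I−A) ≈
  [   2.0282     0.9014     1.0704]
  [   1.0543     1.7384     0.6358]
  [   0.6439     0.6036     1.6097]
First solve x = (I − A)⁻¹ d = adj(I−A)·d / det(I−A); in particular x_1 = (0.6300·75 + 0.2800·40 + 0.3325·110) / 0.310625 = 95.025 / 0.310625 ≈ 305.9155.
Intermediate flow from 2 to 1: z_21 = a_21 · x_1 = 0.40 × 95.025 / 0.310625 = 38.01 / 0.310625 ≈ 122.37.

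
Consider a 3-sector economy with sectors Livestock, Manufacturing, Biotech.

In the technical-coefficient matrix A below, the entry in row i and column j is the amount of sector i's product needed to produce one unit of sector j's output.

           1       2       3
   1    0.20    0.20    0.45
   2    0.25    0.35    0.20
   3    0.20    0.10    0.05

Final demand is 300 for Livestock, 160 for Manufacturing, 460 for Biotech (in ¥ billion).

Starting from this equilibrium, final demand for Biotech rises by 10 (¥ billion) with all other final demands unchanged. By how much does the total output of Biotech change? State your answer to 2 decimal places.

I − A =
  [   0.80    -0.20    -0.45]
  [  -0.25     0.65    -0.20]
  [  -0.20    -0.10     0.95]
Cofactors of I−A, C_ij = (−1)^(i+j)·(minor ij) (rows/columns in the sector order above):
  C_11 = (0.65)(0.95) − (-0.20)(-0.10) = 0.5975
  C_12 = −[(-0.25)(0.95) − (-0.20)(-0.20)] = 0.2775
  C_13 = (-0.25)(-0.10) − (0.65)(-0.20) = 0.1550
  C_21 = −[(-0.20)(0.95) − (-0.45)(-0.10)] = 0.2350
  C_22 = (0.80)(0.95) − (-0.45)(-0.20) = 0.6700
  C_23 = −[(0.80)(-0.10) − (-0.20)(-0.20)] = 0.1200
  C_31 = (-0.20)(-0.20) − (-0.45)(0.65) = 0.3325
  C_32 = −[(0.80)(-0.20) − (-0.45)(-0.25)] = 0.2725
  C_33 = (0.80)(0.65) − (-0.20)(-0.25) = 0.4700
det(I−A) = Σ_j (I−A)_1j·C_1j = (0.80)(0.5975) + (-0.20)(0.2775) + (-0.45)(0.1550) = 0.35275
adj(I−A) = Cᵀ =
  [ 0.5975   0.2350   0.3325]
  [ 0.2775   0.6700   0.2725]
  [ 0.1550   0.1200   0.4700]
(I − A)⁻¹ = adj(I−A) / det(I−A) ≈
  [   1.6938     0.6662     0.9426]
  [   0.7867     1.8994     0.7725]
  [   0.4394     0.3402     1.3324]
Δx = (I − A)⁻¹ Δd with Δd having +10 in the Biotech component and 0 elsewhere.
So Δx_3 = L_33 · (+10), where L_33 = adj(I−A)_33 / det(I−A) = 0.4700 / 0.35275.
Δx_3 = 0.4700 × (+10) / 0.35275 = 4.70 / 0.35275 ≈ 13.32.

Δx_3 = 13.32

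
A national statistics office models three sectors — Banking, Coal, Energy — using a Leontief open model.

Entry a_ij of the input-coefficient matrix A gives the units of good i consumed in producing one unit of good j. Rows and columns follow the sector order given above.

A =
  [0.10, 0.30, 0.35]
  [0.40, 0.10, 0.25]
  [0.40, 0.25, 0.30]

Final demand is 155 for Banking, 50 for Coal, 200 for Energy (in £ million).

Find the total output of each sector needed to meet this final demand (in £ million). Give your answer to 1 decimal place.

I − A =
  [   0.90    -0.30    -0.35]
  [  -0.40     0.90    -0.25]
  [  -0.40    -0.25     0.70]
Cofactors of I−A, C_ij = (−1)^(i+j)·(minor ij) (rows/columns in the sector order above):
  C_11 = (0.90)(0.70) − (-0.25)(-0.25) = 0.5675
  C_12 = −[(-0.40)(0.70) − (-0.25)(-0.40)] = 0.3800
  C_13 = (-0.40)(-0.25) − (0.90)(-0.40) = 0.4600
  C_21 = −[(-0.30)(0.70) − (-0.35)(-0.25)] = 0.2975
  C_22 = (0.90)(0.70) − (-0.35)(-0.40) = 0.4900
  C_23 = −[(0.90)(-0.25) − (-0.30)(-0.40)] = 0.3450
  C_31 = (-0.30)(-0.25) − (-0.35)(0.90) = 0.3900
  C_32 = −[(0.90)(-0.25) − (-0.35)(-0.40)] = 0.3650
  C_33 = (0.90)(0.90) − (-0.30)(-0.40) = 0.6900
det(I−A) = Σ_j (I−A)_1j·C_1j = (0.90)(0.5675) + (-0.30)(0.3800) + (-0.35)(0.4600) = 0.23575
adj(I−A) = Cᵀ =
  [ 0.5675   0.2975   0.3900]
  [ 0.3800   0.4900   0.3650]
  [ 0.4600   0.3450   0.6900]
(I − A)⁻¹ = adj(I−A) / det(I−A) ≈
  [   2.4072     1.2619     1.6543]
  [   1.6119     2.0785     1.5483]
  [   1.9512     1.4634     2.9268]
x = (I − A)⁻¹ d = adj(I−A)·d / det(I−A), with det(I−A) = 0.23575:
  x_1 = (0.5675·155 + 0.2975·50 + 0.3900·200) / 0.23575 = 180.8375 / 0.23575 ≈ 767.1
  x_2 = (0.3800·155 + 0.4900·50 + 0.3650·200) / 0.23575 = 156.40 / 0.23575 ≈ 663.4
  x_3 = (0.4600·155 + 0.3450·50 + 0.6900·200) / 0.23575 = 226.55 / 0.23575 ≈ 961.0

x_1 = 767.1, x_2 = 663.4, x_3 = 961.0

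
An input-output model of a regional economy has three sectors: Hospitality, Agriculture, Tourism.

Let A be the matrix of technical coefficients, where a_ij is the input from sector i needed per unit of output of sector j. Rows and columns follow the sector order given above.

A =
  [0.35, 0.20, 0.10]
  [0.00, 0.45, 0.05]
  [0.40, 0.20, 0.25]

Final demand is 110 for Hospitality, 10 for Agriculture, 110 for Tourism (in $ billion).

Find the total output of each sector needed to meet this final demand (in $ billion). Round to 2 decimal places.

x_H = 225.46, x_A = 43.50, x_T = 278.51

I − A =
  [   0.65    -0.20    -0.10]
  [   0.00     0.55    -0.05]
  [  -0.40    -0.20     0.75]
Cofactors of I−A, C_ij = (−1)^(i+j)·(minor ij) (rows/columns in the sector order above):
  C_11 = (0.55)(0.75) − (-0.05)(-0.20) = 0.4025
  C_12 = −[(0.00)(0.75) − (-0.05)(-0.40)] = 0.0200
  C_13 = (0.00)(-0.20) − (0.55)(-0.40) = 0.2200
  C_21 = −[(-0.20)(0.75) − (-0.10)(-0.20)] = 0.1700
  C_22 = (0.65)(0.75) − (-0.10)(-0.40) = 0.4475
  C_23 = −[(0.65)(-0.20) − (-0.20)(-0.40)] = 0.2100
  C_31 = (-0.20)(-0.05) − (-0.10)(0.55) = 0.0650
  C_32 = −[(0.65)(-0.05) − (-0.10)(0.00)] = 0.0325
  C_33 = (0.65)(0.55) − (-0.20)(0.00) = 0.3575
det(I−A) = Σ_j (I−A)_1j·C_1j = (0.65)(0.4025) + (-0.20)(0.0200) + (-0.10)(0.2200) = 0.235625
adj(I−A) = Cᵀ =
  [ 0.4025   0.1700   0.0650]
  [ 0.0200   0.4475   0.0325]
  [ 0.2200   0.2100   0.3575]
(I − A)⁻¹ = adj(I−A) / det(I−A) ≈
  [   1.7082     0.7215     0.2759]
  [   0.0849     1.8992     0.1379]
  [   0.9337     0.8912     1.5172]
x = (I − A)⁻¹ d = adj(I−A)·d / det(I−A), with det(I−A) = 0.235625:
  x_H = (0.4025·110 + 0.1700·10 + 0.0650·110) / 0.235625 = 53.125 / 0.235625 ≈ 225.46
  x_A = (0.0200·110 + 0.4475·10 + 0.0325·110) / 0.235625 = 10.25 / 0.235625 ≈ 43.50
  x_T = (0.2200·110 + 0.2100·10 + 0.3575·110) / 0.235625 = 65.625 / 0.235625 ≈ 278.51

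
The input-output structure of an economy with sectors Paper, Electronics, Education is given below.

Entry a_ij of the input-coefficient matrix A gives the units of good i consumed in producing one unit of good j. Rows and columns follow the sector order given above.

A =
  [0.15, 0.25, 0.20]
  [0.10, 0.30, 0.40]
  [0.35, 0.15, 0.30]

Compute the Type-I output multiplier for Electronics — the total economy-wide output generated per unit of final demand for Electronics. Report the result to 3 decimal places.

m_2 = 3.621

I − A =
  [   0.85    -0.25    -0.20]
  [  -0.10     0.70    -0.40]
  [  -0.35    -0.15     0.70]
Cofactors of I−A, C_ij = (−1)^(i+j)·(minor ij) (rows/columns in the sector order above):
  C_11 = (0.70)(0.70) − (-0.40)(-0.15) = 0.4300
  C_12 = −[(-0.10)(0.70) − (-0.40)(-0.35)] = 0.2100
  C_13 = (-0.10)(-0.15) − (0.70)(-0.35) = 0.2600
  C_21 = −[(-0.25)(0.70) − (-0.20)(-0.15)] = 0.2050
  C_22 = (0.85)(0.70) − (-0.20)(-0.35) = 0.5250
  C_23 = −[(0.85)(-0.15) − (-0.25)(-0.35)] = 0.2150
  C_31 = (-0.25)(-0.40) − (-0.20)(0.70) = 0.2400
  C_32 = −[(0.85)(-0.40) − (-0.20)(-0.10)] = 0.3600
  C_33 = (0.85)(0.70) − (-0.25)(-0.10) = 0.5700
det(I−A) = Σ_j (I−A)_1j·C_1j = (0.85)(0.4300) + (-0.25)(0.2100) + (-0.20)(0.2600) = 0.2610
adj(I−A) = Cᵀ =
  [ 0.4300   0.2050   0.2400]
  [ 0.2100   0.5250   0.3600]
  [ 0.2600   0.2150   0.5700]
(I − A)⁻¹ = adj(I−A) / det(I−A) ≈
  [   1.6475     0.7854     0.9195]
  [   0.8046     2.0115     1.3793]
  [   0.9962     0.8238     2.1839]
The output multiplier for sector j is the column-j sum of the Leontief inverse (I − A)⁻¹ = adj(I−A) / det(I−A).
Column 2 of adj(I−A): (0.2050, 0.5250, 0.2150); det(I−A) = 0.2610.
m_2 = (0.2050 + 0.5250 + 0.2150) / 0.2610 = 0.945 / 0.2610 ≈ 3.621.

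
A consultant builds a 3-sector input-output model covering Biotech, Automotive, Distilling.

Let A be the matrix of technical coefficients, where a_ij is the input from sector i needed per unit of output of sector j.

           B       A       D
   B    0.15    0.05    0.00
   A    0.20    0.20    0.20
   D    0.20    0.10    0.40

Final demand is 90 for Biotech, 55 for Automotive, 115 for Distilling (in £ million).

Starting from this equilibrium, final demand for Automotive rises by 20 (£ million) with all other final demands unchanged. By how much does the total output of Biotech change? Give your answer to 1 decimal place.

Δx_B = 1.6

I − A =
  [   0.85    -0.05     0.00]
  [  -0.20     0.80    -0.20]
  [  -0.20    -0.10     0.60]
Cofactors of I−A, C_ij = (−1)^(i+j)·(minor ij) (rows/columns in the sector order above):
  C_11 = (0.80)(0.60) − (-0.20)(-0.10) = 0.4600
  C_12 = −[(-0.20)(0.60) − (-0.20)(-0.20)] = 0.1600
  C_13 = (-0.20)(-0.10) − (0.80)(-0.20) = 0.1800
  C_21 = −[(-0.05)(0.60) − (0.00)(-0.10)] = 0.0300
  C_22 = (0.85)(0.60) − (0.00)(-0.20) = 0.5100
  C_23 = −[(0.85)(-0.10) − (-0.05)(-0.20)] = 0.0950
  C_31 = (-0.05)(-0.20) − (0.00)(0.80) = 0.0100
  C_32 = −[(0.85)(-0.20) − (0.00)(-0.20)] = 0.1700
  C_33 = (0.85)(0.80) − (-0.05)(-0.20) = 0.6700
det(I−A) = Σ_j (I−A)_1j·C_1j = (0.85)(0.4600) + (-0.05)(0.1600) + (0.00)(0.1800) = 0.3830
adj(I−A) = Cᵀ =
  [ 0.4600   0.0300   0.0100]
  [ 0.1600   0.5100   0.1700]
  [ 0.1800   0.0950   0.6700]
(I − A)⁻¹ = adj(I−A) / det(I−A) ≈
  [   1.2010     0.0783     0.0261]
  [   0.4178     1.3316     0.4439]
  [   0.4700     0.2480     1.7493]
Δx = (I − A)⁻¹ Δd with Δd having +20 in the Automotive component and 0 elsewhere.
So Δx_B = L_BA · (+20), where L_BA = adj(I−A)_BA / det(I−A) = 0.0300 / 0.3830.
Δx_B = 0.0300 × (+20) / 0.3830 = 0.60 / 0.3830 ≈ 1.6.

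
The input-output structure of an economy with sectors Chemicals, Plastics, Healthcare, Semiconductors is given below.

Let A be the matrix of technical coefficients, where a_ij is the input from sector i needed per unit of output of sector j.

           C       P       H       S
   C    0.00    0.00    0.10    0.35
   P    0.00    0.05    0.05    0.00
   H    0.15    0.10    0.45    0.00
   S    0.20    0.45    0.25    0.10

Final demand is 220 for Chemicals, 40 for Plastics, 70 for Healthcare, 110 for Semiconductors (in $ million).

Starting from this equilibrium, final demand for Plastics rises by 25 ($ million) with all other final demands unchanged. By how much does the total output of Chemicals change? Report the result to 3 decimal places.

Δx_C = 6.474

I − A =
  [   1.00     0.00    -0.10    -0.35]
  [   0.00     0.95    -0.05     0.00]
  [  -0.15    -0.10     0.55     0.00]
  [  -0.20    -0.45    -0.25     0.90]
Compute the cofactors C_ij = (−1)^(i+j)·(3×3 minor ij) of I−A; the adjugate is their transpose:
adj(I−A) = Cᵀ =
  [ 0.465750   0.104375   0.176500   0.181125]
  [ 0.006750   0.429875   0.041500   0.002625]
  [ 0.128250   0.106625   0.788500   0.049875]
  [ 0.142500   0.267750   0.279000   0.503250]
det(I−A) = Σ_j (I−A)_1j·C_1j = (1.00)(0.465750) + (0.00)(0.006750) + (-0.10)(0.128250) + (-0.35)(0.142500) = 0.40305
(I − A)⁻¹ = adj(I−A) / det(I−A) ≈
  [   1.1556     0.2590     0.4379     0.4494]
  [   0.0167     1.0666     0.1030     0.0065]
  [   0.3182     0.2645     1.9563     0.1237]
  [   0.3536     0.6643     0.6922     1.2486]
Δx = (I − A)⁻¹ Δd with Δd having +25 in the Plastics component and 0 elsewhere.
So Δx_C = L_CP · (+25), where L_CP = adj(I−A)_CP / det(I−A) = 0.104375 / 0.40305.
Δx_C = 0.104375 × (+25) / 0.40305 = 2.609375 / 0.40305 ≈ 6.474.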